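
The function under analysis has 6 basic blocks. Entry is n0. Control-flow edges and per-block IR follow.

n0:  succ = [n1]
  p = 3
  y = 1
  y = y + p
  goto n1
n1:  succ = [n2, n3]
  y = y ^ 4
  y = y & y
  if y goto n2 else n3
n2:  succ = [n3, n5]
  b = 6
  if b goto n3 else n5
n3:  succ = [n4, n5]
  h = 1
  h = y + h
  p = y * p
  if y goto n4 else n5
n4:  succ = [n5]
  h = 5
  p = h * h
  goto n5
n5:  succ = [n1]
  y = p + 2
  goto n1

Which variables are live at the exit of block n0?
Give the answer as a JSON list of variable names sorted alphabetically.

Answer: ["p", "y"]

Analysis:
Block summaries:
  n0: def={p,y} ue=∅
  n1: def={y} ue={y}
  n2: def={b} ue=∅
  n3: def={h,p} ue={p,y}
  n4: def={h,p} ue=∅
  n5: def={y} ue={p}

Live sets:
  n0: in=∅ out={p,y}
  n1: in={p,y} out={p,y}
  n2: in={p,y} out={p,y}
  n3: in={p,y} out={p}
  n4: in=∅ out={p}
  n5: in={p} out={p,y}

live-out(n0) = ["p", "y"]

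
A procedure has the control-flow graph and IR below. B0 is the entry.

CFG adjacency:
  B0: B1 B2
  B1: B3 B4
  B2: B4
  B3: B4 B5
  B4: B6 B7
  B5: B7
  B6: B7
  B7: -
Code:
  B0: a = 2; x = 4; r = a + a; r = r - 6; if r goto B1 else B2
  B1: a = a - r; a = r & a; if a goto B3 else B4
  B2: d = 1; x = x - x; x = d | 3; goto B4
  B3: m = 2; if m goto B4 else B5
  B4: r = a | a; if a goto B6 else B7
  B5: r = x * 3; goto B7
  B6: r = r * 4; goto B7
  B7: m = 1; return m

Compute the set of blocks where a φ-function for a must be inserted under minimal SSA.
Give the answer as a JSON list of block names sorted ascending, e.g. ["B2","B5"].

Answer: ["B4", "B7"]

Working:
idom tree: B1←B0 B2←B0 B3←B1 B4←B0 B5←B3 B6←B4 B7←B0
Join-block Dom:
  B4: preds {B1,B2,B3}: {B0,B1} ∩ {B0,B2} ∩ {B0,B1,B3} = {B0}; idom=B0
  B7: preds {B4,B5,B6}: {B0,B4} ∩ {B0,B1,B3,B5} ∩ {B0,B4,B6} = {B0}; idom=B0

DF walk-up:
  B4←B1: walk B1 to B0
  B4←B2: walk B2 to B0
  B4←B3: walk B3→B1 to B0
  B7←B4: walk B4 to B0
  B7←B5: walk B5→B3→B1 to B0
  B7←B6: walk B6→B4 to B0
  B0 → ∅
  B1 → {B4,B7}
  B2 → {B4}
  B3 → {B4,B7}
  B4 → {B7}
  B5 → {B7}
  B6 → {B7}
  B7 → ∅

φ for a: defs {B0,B1}
  DF⁺ = {B4,B7}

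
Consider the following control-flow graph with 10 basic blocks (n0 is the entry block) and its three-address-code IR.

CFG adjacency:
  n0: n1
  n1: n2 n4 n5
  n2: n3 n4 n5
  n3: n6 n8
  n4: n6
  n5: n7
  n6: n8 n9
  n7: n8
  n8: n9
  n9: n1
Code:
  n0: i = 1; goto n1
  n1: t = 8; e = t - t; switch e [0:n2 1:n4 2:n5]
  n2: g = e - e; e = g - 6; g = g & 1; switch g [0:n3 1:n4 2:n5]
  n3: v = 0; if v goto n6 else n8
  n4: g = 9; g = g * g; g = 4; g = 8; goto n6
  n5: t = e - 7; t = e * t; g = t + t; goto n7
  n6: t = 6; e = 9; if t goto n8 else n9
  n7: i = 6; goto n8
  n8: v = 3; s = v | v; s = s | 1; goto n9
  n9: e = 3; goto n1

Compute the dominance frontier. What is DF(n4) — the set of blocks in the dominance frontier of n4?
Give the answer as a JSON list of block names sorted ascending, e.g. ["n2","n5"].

Answer: ["n6"]

Derivation:
idom tree: n1←n0 n2←n1 n3←n2 n4←n1 n5←n1 n6←n1 n7←n5 n8←n1 n9←n1
Dom at joins:
  n1: preds {n0,n9}: {n0} ∩ {n0,n1,n9} = {n0}; idom=n0
  n4: preds {n1,n2}: {n0,n1} ∩ {n0,n1,n2} = {n0,n1}; idom=n1
  n5: preds {n1,n2}: {n0,n1} ∩ {n0,n1,n2} = {n0,n1}; idom=n1
  n6: preds {n3,n4}: {n0,n1,n2,n3} ∩ {n0,n1,n4} = {n0,n1}; idom=n1
  n8: preds {n3,n6,n7}: {n0,n1,n2,n3} ∩ {n0,n1,n6} ∩ {n0,n1,n5,n7} = {n0,n1}; idom=n1
  n9: preds {n6,n8}: {n0,n1,n6} ∩ {n0,n1,n8} = {n0,n1}; idom=n1

Frontier:
  join n1 pred n0: · stop@n0
  join n1 pred n9: n9→n1 stop@n0
  join n4 pred n1: · stop@n1
  join n4 pred n2: n2 stop@n1
  join n5 pred n1: · stop@n1
  join n5 pred n2: n2 stop@n1
  join n6 pred n3: n3→n2 stop@n1
  join n6 pred n4: n4 stop@n1
  join n8 pred n3: n3→n2 stop@n1
  join n8 pred n6: n6 stop@n1
  join n8 pred n7: n7→n5 stop@n1
  join n9 pred n6: n6 stop@n1
  join n9 pred n8: n8 stop@n1
  DF(n0)=∅
  DF(n1)={n1}
  DF(n2)={n4,n5,n6,n8}
  DF(n3)={n6,n8}
  DF(n4)={n6}
  DF(n5)={n8}
  DF(n6)={n8,n9}
  DF(n7)={n8}
  DF(n8)={n9}
  DF(n9)={n1}

DF(n4) = ["n6"]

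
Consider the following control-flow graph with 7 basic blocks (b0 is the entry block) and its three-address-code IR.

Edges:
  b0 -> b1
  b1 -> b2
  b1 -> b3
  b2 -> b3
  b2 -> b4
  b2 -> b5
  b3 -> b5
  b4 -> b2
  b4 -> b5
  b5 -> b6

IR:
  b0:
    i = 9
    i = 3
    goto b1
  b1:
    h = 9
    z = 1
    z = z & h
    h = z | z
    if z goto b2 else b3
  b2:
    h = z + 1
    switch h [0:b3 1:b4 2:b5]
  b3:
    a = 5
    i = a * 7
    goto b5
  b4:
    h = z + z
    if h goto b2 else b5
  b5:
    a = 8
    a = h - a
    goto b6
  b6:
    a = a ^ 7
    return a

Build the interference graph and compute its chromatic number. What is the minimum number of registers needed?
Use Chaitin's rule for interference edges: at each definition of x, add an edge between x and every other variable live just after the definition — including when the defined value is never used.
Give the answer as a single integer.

Answer: 2

Derivation:
Per-block:
  b0: def={i} ue=∅
  b1: def={h,z} ue=∅
  b2: def={h} ue={z}
  b3: def={a,i} ue=∅
  b4: def={h} ue={z}
  b5: def={a} ue={h}
  b6: def={a} ue={a}

Backward fixpoint:
  b0: in=∅ out=∅
  b1: in=∅ out={h,z}
  b2: in={z} out={h,z}
  b3: in={h} out={h}
  b4: in={z} out={h,z}
  b5: in={h} out={a}
  b6: in={a} out=∅

Conflict graph:
  a: {h}
  h: {a,i,z}
  i: {h}
  z: {h}

Registers:
  clique {a,h} ⇒ need ≥ 2
  2-colouring: c0={h}  c1={a,i,z}
  χ = 2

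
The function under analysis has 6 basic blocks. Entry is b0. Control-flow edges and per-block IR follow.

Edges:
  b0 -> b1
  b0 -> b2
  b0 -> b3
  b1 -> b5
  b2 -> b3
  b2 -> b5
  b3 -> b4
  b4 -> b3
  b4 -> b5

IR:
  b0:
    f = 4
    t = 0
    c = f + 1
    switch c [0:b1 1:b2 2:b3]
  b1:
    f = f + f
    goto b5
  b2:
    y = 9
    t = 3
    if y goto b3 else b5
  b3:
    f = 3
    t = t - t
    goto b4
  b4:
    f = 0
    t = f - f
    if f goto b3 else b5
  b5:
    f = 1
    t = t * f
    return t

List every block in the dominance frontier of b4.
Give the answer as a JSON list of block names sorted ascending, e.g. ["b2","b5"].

idom tree: b1←b0 b2←b0 b3←b0 b4←b3 b5←b0
Dom at joins:
  b3: preds {b0,b2,b4}: {b0} ∩ {b0,b2} ∩ {b0,b3,b4} = {b0}; idom=b0
  b5: preds {b1,b2,b4}: {b0,b1} ∩ {b0,b2} ∩ {b0,b3,b4} = {b0}; idom=b0

DF walk-up:
  join b3 pred b0: · stop@b0
  join b3 pred b2: b2 stop@b0
  join b3 pred b4: b4→b3 stop@b0
  join b5 pred b1: b1 stop@b0
  join b5 pred b2: b2 stop@b0
  join b5 pred b4: b4→b3 stop@b0
  b0 → ∅
  b1 → {b5}
  b2 → {b3,b5}
  b3 → {b3,b5}
  b4 → {b3,b5}
  b5 → ∅

DF(b4) = ["b3", "b5"]

Answer: ["b3", "b5"]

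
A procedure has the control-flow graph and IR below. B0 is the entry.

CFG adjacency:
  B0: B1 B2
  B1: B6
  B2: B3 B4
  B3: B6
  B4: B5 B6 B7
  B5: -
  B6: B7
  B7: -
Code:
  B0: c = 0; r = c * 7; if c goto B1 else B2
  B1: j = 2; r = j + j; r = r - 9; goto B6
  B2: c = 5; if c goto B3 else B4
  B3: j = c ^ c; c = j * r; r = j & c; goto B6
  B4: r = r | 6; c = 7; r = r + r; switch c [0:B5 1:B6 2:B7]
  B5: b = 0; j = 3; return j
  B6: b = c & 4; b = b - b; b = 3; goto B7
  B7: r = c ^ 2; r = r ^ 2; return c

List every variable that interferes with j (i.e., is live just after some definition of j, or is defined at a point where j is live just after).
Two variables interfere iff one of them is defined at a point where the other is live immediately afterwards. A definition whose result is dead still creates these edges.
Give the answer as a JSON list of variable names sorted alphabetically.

def/use:
  B0 def {c,r} use ∅
  B1 def {j,r} use ∅
  B2 def {c} use ∅
  B3 def {c,j,r} use {c,r}
  B4 def {c,r} use {r}
  B5 def {b,j} use ∅
  B6 def {b} use {c}
  B7 def {r} use {c}

Backward fixpoint:
  B0: in=∅ out={c,r}
  B1: in={c} out={c}
  B2: in={r} out={c,r}
  B3: in={c,r} out={c}
  B4: in={r} out={c}
  B5: in=∅ out=∅
  B6: in={c} out={c}
  B7: in={c} out=∅

Interfere edges:
  b↔{c}
  c↔{b,j,r}
  j↔{c,r}
  r↔{c,j}

N(j) = ["c", "r"]

Answer: ["c", "r"]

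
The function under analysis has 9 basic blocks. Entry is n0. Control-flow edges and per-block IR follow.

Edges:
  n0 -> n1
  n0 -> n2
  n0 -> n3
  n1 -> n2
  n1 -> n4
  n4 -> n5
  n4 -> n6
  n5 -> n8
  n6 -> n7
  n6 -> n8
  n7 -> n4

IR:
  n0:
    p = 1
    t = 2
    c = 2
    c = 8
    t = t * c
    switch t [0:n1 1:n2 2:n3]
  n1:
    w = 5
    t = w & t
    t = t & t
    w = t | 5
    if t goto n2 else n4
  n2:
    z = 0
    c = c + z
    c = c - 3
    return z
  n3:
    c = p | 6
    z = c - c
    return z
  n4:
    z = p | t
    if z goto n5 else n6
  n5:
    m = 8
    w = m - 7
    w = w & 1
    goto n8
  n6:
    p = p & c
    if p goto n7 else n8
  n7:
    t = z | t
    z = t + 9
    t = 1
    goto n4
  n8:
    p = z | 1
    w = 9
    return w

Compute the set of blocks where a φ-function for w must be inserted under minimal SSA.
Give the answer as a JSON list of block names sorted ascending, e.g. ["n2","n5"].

Answer: ["n2", "n8"]

Analysis:
idom tree: n1←n0 n2←n0 n3←n0 n4←n1 n5←n4 n6←n4 n7←n6 n8←n4
Dom at joins:
  n2: preds {n0,n1}: {n0} ∩ {n0,n1} = {n0}; idom=n0
  n4: preds {n1,n7}: {n0,n1} ∩ {n0,n1,n4,n6,n7} = {n0,n1}; idom=n1
  n8: preds {n5,n6}: {n0,n1,n4,n5} ∩ {n0,n1,n4,n6} = {n0,n1,n4}; idom=n4

Frontier:
  n2←n0: walk · to n0
  n2←n1: walk n1 to n0
  n4←n1: walk · to n1
  n4←n7: walk n7→n6→n4 to n1
  n8←n5: walk n5 to n4
  n8←n6: walk n6 to n4
  DF(n0)=∅
  DF(n1)={n2}
  DF(n2)=∅
  DF(n3)=∅
  DF(n4)={n4}
  DF(n5)={n8}
  DF(n6)={n4,n8}
  DF(n7)={n4}
  DF(n8)=∅

φ for w: defs {n1,n5,n8}
  DF⁺ = {n2,n8}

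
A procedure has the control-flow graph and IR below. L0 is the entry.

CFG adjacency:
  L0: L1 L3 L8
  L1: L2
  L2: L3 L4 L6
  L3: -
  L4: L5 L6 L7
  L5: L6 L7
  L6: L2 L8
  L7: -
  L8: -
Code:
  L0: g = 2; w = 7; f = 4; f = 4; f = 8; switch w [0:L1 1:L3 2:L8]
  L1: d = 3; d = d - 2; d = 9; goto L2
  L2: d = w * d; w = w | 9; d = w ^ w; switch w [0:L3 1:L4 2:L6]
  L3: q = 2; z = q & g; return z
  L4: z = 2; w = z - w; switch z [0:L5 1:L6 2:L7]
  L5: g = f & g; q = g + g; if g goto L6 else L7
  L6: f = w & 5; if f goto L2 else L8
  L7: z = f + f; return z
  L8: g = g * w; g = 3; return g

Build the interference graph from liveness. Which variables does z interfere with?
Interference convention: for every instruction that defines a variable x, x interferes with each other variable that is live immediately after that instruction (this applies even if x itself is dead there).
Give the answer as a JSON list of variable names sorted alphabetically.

Answer: ["d", "f", "g", "w"]

Working:
Per-block:
  L0 def {f,g,w} use ∅
  L1 def {d} use ∅
  L2 def {d,w} use {d,w}
  L3 def {q,z} use {g}
  L4 def {w,z} use {w}
  L5 def {g,q} use {f,g}
  L6 def {f} use {w}
  L7 def {z} use {f}
  L8 def {g} use {g,w}

Backward fixpoint:
  L0: in=∅ out={f,g,w}
  L1: in={f,g,w} out={d,f,g,w}
  L2: in={d,f,g,w} out={d,f,g,w}
  L3: in={g} out=∅
  L4: in={d,f,g,w} out={d,f,g,w}
  L5: in={d,f,g,w} out={d,f,g,w}
  L6: in={d,g,w} out={d,f,g,w}
  L7: in={f} out=∅
  L8: in={g,w} out=∅

Interference:
  d↔{f,g,q,w,z}
  f↔{d,g,q,w,z}
  g↔{d,f,q,w,z}
  q↔{d,f,g,w}
  w↔{d,f,g,q,z}
  z↔{d,f,g,w}

N(z) = ["d", "f", "g", "w"]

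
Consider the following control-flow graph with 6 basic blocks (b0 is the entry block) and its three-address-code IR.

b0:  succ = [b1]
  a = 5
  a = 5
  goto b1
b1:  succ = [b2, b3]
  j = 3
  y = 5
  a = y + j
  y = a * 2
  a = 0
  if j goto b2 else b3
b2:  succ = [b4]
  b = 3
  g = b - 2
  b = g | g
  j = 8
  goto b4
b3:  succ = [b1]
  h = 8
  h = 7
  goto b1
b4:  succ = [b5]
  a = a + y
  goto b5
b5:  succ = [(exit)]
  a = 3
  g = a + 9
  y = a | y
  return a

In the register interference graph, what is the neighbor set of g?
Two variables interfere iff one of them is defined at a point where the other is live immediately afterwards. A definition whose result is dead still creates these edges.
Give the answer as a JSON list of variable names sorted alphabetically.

Per-block:
  b0: def={a} ue=∅
  b1: def={a,j,y} ue=∅
  b2: def={b,g,j} ue=∅
  b3: def={h} ue=∅
  b4: def={a} ue={a,y}
  b5: def={a,g,y} ue={y}

Backward fixpoint:
  live b0: ∅→∅
  live b1: ∅→{a,y}
  live b2: {a,y}→{a,y}
  live b3: ∅→∅
  live b4: {a,y}→{y}
  live b5: {y}→∅

Interference:
  a — {b,g,j,y}
  b — {a,y}
  g — {a,y}
  h — ∅
  j — {a,y}
  y — {a,b,g,j}

N(g) = ["a", "y"]

Answer: ["a", "y"]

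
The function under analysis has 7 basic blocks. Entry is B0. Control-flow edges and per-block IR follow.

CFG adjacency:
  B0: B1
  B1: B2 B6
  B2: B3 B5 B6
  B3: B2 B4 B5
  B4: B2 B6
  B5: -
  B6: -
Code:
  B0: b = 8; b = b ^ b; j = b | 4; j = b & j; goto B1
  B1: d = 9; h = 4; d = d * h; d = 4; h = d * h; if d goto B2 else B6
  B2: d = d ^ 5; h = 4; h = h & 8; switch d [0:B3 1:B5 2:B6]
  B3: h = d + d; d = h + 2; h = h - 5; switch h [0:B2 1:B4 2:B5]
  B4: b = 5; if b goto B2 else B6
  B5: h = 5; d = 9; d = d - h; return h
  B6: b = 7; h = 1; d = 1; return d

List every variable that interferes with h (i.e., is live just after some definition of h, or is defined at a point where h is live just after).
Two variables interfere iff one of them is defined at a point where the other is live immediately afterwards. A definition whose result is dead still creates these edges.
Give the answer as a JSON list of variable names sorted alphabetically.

Answer: ["d"]

Working:
def/use:
  B0: {b,j} / ∅
  B1: {d,h} / ∅
  B2: {d,h} / {d}
  B3: {d,h} / {d}
  B4: {b} / ∅
  B5: {d,h} / ∅
  B6: {b,d,h} / ∅

Live sets:
  live B0: ∅→∅
  live B1: ∅→{d}
  live B2: {d}→{d}
  live B3: {d}→{d}
  live B4: {d}→{d}
  live B5: ∅→∅
  live B6: ∅→∅

Interference:
  b — {d,j}
  d — {b,h}
  h — {d}
  j — {b}

N(h) = ["d"]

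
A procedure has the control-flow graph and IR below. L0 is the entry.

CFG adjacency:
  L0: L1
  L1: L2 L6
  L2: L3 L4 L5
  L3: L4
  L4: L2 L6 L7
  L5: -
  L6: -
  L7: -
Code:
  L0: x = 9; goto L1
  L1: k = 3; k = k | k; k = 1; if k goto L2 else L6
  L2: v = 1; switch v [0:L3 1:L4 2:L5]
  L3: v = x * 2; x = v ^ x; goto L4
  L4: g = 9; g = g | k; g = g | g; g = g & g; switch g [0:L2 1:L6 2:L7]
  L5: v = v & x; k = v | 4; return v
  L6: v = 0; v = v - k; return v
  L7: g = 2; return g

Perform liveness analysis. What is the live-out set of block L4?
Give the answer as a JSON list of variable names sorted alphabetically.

Answer: ["k", "x"]

Analysis:
Per-block:
  L0: {x} / ∅
  L1: {k} / ∅
  L2: {v} / ∅
  L3: {v,x} / {x}
  L4: {g} / {k}
  L5: {k,v} / {v,x}
  L6: {v} / {k}
  L7: {g} / ∅

Live sets:
  L0: in=∅ out={x}
  L1: in={x} out={k,x}
  L2: in={k,x} out={k,v,x}
  L3: in={k,x} out={k,x}
  L4: in={k,x} out={k,x}
  L5: in={v,x} out=∅
  L6: in={k} out=∅
  L7: in=∅ out=∅

live-out(L4) = ["k", "x"]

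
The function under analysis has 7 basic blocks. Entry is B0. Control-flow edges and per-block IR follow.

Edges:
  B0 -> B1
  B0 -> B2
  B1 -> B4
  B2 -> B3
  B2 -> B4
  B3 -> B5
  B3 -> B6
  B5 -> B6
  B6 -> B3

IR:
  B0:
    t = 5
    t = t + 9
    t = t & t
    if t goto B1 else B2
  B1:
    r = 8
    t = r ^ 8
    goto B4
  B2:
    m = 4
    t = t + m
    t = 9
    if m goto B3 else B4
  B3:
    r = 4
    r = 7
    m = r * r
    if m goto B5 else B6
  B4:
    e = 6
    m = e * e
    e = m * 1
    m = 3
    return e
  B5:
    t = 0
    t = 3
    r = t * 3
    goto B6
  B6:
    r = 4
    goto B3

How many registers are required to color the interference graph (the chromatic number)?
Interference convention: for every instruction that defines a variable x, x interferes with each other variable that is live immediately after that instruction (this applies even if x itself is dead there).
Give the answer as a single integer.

def/use:
  B0 def {t} use ∅
  B1 def {r,t} use ∅
  B2 def {m,t} use {t}
  B3 def {m,r} use ∅
  B4 def {e,m} use ∅
  B5 def {r,t} use ∅
  B6 def {r} use ∅

Live sets:
  B0 li=∅ lo={t}
  B1 li=∅ lo=∅
  B2 li={t} lo=∅
  B3 li=∅ lo=∅
  B4 li=∅ lo=∅
  B5 li=∅ lo=∅
  B6 li=∅ lo=∅

Interfere edges:
  e↔{m}
  m↔{e,t}
  r↔∅
  t↔{m}

Registers:
  lower bound: {e,m} mutually conflict ⇒ χ ≥ 2
  2-colouring: R0={m,r}  R1={e,t}
  χ = 2

Answer: 2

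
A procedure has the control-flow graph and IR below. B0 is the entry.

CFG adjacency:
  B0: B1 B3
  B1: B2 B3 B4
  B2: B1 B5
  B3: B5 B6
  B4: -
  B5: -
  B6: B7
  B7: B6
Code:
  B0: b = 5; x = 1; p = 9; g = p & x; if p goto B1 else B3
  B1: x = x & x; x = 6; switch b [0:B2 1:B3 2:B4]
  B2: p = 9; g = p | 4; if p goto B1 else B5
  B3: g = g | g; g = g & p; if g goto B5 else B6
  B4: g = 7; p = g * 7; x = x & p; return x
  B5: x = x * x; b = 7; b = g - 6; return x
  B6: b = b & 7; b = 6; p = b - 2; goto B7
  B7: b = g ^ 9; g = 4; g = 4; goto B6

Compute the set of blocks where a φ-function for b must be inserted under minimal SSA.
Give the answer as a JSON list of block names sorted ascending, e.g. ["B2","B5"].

idom tree: B1←B0 B2←B1 B3←B0 B4←B1 B5←B0 B6←B3 B7←B6
Dom at joins:
  B1: preds {B0,B2}: {B0} ∩ {B0,B1,B2} = {B0}; idom=B0
  B3: preds {B0,B1}: {B0} ∩ {B0,B1} = {B0}; idom=B0
  B5: preds {B2,B3}: {B0,B1,B2} ∩ {B0,B3} = {B0}; idom=B0
  B6: preds {B3,B7}: {B0,B3} ∩ {B0,B3,B6,B7} = {B0,B3}; idom=B3

DF walk-up:
  B1←B0: walk · to B0
  B1←B2: walk B2→B1 to B0
  B3←B0: walk · to B0
  B3←B1: walk B1 to B0
  B5←B2: walk B2→B1 to B0
  B5←B3: walk B3 to B0
  B6←B3: walk · to B3
  B6←B7: walk B7→B6 to B3
  DF(B0)=∅
  DF(B1)={B1,B3,B5}
  DF(B2)={B1,B5}
  DF(B3)={B5}
  DF(B4)=∅
  DF(B5)=∅
  DF(B6)={B6}
  DF(B7)={B6}

φ for b: defs {B0,B5,B6,B7}
  DF⁺ = {B6}

Answer: ["B6"]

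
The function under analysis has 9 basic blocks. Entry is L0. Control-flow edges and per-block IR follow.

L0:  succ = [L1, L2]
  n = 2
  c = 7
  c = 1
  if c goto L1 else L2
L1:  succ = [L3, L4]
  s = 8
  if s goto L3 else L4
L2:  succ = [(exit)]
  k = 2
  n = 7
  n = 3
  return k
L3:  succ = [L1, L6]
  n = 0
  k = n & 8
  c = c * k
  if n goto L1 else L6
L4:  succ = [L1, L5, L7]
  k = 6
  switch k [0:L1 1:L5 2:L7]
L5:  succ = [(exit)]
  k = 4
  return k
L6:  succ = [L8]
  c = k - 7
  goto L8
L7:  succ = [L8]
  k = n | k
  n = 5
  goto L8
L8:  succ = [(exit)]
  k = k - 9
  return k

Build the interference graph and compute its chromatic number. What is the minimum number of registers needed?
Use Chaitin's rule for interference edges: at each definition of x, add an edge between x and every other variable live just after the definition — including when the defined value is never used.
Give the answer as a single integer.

Answer: 3

Analysis:
def/use:
  L0 def {c,n} use ∅
  L1 def {s} use ∅
  L2 def {k,n} use ∅
  L3 def {c,k,n} use {c}
  L4 def {k} use ∅
  L5 def {k} use ∅
  L6 def {c} use {k}
  L7 def {k,n} use {k,n}
  L8 def {k} use {k}

Backward fixpoint:
  L0 li=∅ lo={c,n}
  L1 li={c,n} lo={c,n}
  L2 li=∅ lo=∅
  L3 li={c} lo={c,k,n}
  L4 li={c,n} lo={c,k,n}
  L5 li=∅ lo=∅
  L6 li={k} lo={k}
  L7 li={k,n} lo={k}
  L8 li={k} lo=∅

Interference:
  c: {k,n,s}
  k: {c,n}
  n: {c,k,s}
  s: {c,n}

Colouring:
  lower bound: {c,k,n} mutually conflict ⇒ χ ≥ 3
  assign c→c0 k→c2 n→c1 s→c2 — no edge inside a register ⇒ χ ≤ 3
  χ = 3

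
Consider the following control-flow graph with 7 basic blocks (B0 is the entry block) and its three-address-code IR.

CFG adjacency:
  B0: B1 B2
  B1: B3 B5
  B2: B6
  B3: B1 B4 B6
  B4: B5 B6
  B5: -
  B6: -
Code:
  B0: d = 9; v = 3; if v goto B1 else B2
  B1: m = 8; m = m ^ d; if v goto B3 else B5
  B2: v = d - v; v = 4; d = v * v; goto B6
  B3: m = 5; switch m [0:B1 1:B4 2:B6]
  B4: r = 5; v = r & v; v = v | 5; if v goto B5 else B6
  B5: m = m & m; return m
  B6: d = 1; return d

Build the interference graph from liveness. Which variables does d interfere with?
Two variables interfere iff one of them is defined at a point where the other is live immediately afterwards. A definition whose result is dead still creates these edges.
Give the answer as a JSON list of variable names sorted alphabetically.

def/use:
  B0: def={d,v} ue=∅
  B1: def={m} ue={d,v}
  B2: def={d,v} ue={d,v}
  B3: def={m} ue=∅
  B4: def={r,v} ue={v}
  B5: def={m} ue={m}
  B6: def={d} ue=∅

Backward fixpoint:
  live B0: ∅→{d,v}
  live B1: {d,v}→{d,m,v}
  live B2: {d,v}→∅
  live B3: {d,v}→{d,m,v}
  live B4: {m,v}→{m}
  live B5: {m}→∅
  live B6: ∅→∅

Interference:
  d: {m,v}
  m: {d,r,v}
  r: {m,v}
  v: {d,m,r}

N(d) = ["m", "v"]

Answer: ["m", "v"]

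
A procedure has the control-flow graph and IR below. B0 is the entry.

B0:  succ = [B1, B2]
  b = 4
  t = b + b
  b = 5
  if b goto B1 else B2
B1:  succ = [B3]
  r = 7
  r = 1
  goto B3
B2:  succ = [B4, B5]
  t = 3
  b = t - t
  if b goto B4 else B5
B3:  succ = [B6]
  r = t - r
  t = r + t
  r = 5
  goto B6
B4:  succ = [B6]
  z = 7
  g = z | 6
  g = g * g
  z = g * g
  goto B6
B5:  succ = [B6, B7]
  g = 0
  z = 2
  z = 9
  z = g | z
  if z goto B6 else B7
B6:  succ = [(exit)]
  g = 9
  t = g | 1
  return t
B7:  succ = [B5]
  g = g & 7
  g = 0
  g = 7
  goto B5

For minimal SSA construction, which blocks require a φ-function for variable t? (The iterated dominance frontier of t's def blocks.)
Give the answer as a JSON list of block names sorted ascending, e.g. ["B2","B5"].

Answer: ["B6"]

Derivation:
idom tree: B1←B0 B2←B0 B3←B1 B4←B2 B5←B2 B6←B0 B7←B5
Dom at joins:
  B5: preds {B2,B7}: {B0,B2} ∩ {B0,B2,B5,B7} = {B0,B2}; idom=B2
  B6: preds {B3,B4,B5}: {B0,B1,B3} ∩ {B0,B2,B4} ∩ {B0,B2,B5} = {B0}; idom=B0

DF walk-up:
  join B5 pred B2: · stop@B2
  join B5 pred B7: B7→B5 stop@B2
  join B6 pred B3: B3→B1 stop@B0
  join B6 pred B4: B4→B2 stop@B0
  join B6 pred B5: B5→B2 stop@B0
  B0 → ∅
  B1 → {B6}
  B2 → {B6}
  B3 → {B6}
  B4 → {B6}
  B5 → {B5,B6}
  B6 → ∅
  B7 → {B5}

φ for t: defs {B0,B2,B3,B6}
  DF⁺ = {B6}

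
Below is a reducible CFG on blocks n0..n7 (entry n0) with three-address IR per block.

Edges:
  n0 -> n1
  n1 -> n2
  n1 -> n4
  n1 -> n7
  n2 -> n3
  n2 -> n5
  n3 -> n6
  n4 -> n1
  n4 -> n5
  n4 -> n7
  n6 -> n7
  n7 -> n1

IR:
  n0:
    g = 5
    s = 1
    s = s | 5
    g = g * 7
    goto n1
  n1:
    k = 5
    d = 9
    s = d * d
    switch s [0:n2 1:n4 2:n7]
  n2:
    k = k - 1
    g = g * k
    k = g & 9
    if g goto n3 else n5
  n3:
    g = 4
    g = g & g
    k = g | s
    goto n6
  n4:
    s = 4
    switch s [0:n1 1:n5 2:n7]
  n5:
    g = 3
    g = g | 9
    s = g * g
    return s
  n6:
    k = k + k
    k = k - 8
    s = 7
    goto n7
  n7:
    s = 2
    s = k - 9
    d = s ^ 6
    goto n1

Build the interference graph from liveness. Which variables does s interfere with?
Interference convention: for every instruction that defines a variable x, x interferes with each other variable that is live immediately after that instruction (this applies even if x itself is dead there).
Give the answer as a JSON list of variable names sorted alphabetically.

Per-block:
  n0: def={g,s} ue=∅
  n1: def={d,k,s} ue=∅
  n2: def={g,k} ue={g,k}
  n3: def={g,k} ue={s}
  n4: def={s} ue=∅
  n5: def={g,s} ue=∅
  n6: def={k,s} ue={k}
  n7: def={d,s} ue={k}

Backward fixpoint:
  n0: in=∅ out={g}
  n1: in={g} out={g,k,s}
  n2: in={g,k,s} out={s}
  n3: in={s} out={g,k}
  n4: in={g,k} out={g,k}
  n5: in=∅ out=∅
  n6: in={g,k} out={g,k}
  n7: in={g,k} out={g}

Interference:
  d: {g,k}
  g: {d,k,s}
  k: {d,g,s}
  s: {g,k}

N(s) = ["g", "k"]

Answer: ["g", "k"]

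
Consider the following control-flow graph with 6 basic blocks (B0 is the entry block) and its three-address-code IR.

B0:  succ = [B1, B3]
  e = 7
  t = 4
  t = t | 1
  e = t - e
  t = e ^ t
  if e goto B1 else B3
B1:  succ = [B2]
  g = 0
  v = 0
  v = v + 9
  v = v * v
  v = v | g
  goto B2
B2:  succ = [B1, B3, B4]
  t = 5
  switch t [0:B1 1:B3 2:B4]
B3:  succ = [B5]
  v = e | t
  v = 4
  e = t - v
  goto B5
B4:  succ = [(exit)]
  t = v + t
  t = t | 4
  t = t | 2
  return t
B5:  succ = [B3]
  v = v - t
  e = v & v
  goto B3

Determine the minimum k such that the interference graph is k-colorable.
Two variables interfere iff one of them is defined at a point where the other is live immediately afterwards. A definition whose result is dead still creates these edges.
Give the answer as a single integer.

Per-block:
  B0 def {e,t} use ∅
  B1 def {g,v} use ∅
  B2 def {t} use ∅
  B3 def {e,v} use {e,t}
  B4 def {t} use {t,v}
  B5 def {e,v} use {t,v}

Backward fixpoint:
  live B0: ∅→{e,t}
  live B1: {e}→{e,v}
  live B2: {e,v}→{e,t,v}
  live B3: {e,t}→{t,v}
  live B4: {t,v}→∅
  live B5: {t,v}→{e,t}

Conflict graph:
  e — {g,t,v}
  g — {e,v}
  t — {e,v}
  v — {e,g,t}

Colouring:
  lower bound: {e,g,v} mutually conflict ⇒ χ ≥ 3
  3-colouring: R0={e}  R1={v}  R2={g,t}
  χ = 3

Answer: 3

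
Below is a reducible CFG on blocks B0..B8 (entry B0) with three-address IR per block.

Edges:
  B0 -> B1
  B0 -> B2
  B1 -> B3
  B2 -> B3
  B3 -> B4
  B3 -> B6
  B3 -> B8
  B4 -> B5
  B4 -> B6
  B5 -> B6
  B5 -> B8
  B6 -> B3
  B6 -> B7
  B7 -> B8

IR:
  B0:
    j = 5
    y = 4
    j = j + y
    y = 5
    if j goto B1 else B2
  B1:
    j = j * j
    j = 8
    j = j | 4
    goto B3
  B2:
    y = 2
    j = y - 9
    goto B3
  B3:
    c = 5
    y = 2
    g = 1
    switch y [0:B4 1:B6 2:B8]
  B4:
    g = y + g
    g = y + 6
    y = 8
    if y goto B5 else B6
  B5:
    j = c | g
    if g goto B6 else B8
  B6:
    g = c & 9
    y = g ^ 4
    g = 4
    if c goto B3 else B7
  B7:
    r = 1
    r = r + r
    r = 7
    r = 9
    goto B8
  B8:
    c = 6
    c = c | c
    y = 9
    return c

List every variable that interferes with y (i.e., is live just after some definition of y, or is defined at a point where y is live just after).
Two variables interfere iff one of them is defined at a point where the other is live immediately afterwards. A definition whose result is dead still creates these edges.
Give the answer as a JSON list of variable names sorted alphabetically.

Answer: ["c", "g", "j"]

Working:
def/use:
  B0: def={j,y} ue=∅
  B1: def={j} ue={j}
  B2: def={j,y} ue=∅
  B3: def={c,g,y} ue=∅
  B4: def={g,y} ue={g,y}
  B5: def={j} ue={c,g}
  B6: def={g,y} ue={c}
  B7: def={r} ue=∅
  B8: def={c,y} ue=∅

Backward fixpoint:
  live B0: ∅→{j}
  live B1: {j}→∅
  live B2: ∅→∅
  live B3: ∅→{c,g,y}
  live B4: {c,g,y}→{c,g}
  live B5: {c,g}→{c}
  live B6: {c}→∅
  live B7: ∅→∅
  live B8: ∅→∅

Interfere edges:
  c↔{g,j,y}
  g↔{c,j,y}
  j↔{c,g,y}
  r↔∅
  y↔{c,g,j}

N(y) = ["c", "g", "j"]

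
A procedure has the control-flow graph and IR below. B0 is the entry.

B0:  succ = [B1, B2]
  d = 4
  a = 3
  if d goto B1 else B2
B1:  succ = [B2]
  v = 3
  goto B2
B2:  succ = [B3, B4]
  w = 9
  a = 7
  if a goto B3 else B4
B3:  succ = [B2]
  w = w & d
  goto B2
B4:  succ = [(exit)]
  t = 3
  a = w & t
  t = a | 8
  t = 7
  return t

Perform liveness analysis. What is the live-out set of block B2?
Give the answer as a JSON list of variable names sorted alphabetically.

Answer: ["d", "w"]

Working:
Per-block:
  B0 def {a,d} use ∅
  B1 def {v} use ∅
  B2 def {a,w} use ∅
  B3 def {w} use {d,w}
  B4 def {a,t} use {w}

Backward fixpoint:
  B0 li=∅ lo={d}
  B1 li={d} lo={d}
  B2 li={d} lo={d,w}
  B3 li={d,w} lo={d}
  B4 li={w} lo=∅

live-out(B2) = ["d", "w"]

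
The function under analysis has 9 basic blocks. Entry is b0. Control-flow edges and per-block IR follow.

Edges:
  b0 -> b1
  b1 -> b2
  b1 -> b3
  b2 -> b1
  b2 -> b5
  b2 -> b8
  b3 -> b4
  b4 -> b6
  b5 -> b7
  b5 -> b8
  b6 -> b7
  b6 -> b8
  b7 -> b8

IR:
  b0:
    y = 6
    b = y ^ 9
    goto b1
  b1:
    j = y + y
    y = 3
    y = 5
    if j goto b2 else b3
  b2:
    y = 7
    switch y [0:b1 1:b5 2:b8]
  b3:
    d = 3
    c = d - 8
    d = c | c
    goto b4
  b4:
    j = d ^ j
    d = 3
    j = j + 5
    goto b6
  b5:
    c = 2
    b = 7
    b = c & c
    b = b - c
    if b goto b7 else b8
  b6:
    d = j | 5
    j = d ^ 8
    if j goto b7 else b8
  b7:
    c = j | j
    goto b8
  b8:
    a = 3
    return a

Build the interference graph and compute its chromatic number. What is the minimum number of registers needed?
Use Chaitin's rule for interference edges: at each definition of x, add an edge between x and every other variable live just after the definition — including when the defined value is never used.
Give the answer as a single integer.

Block summaries:
  b0 def {b,y} use ∅
  b1 def {j,y} use {y}
  b2 def {y} use ∅
  b3 def {c,d} use ∅
  b4 def {d,j} use {d,j}
  b5 def {b,c} use ∅
  b6 def {d,j} use {j}
  b7 def {c} use {j}
  b8 def {a} use ∅

Live sets:
  b0: in=∅ out={y}
  b1: in={y} out={j}
  b2: in={j} out={j,y}
  b3: in={j} out={d,j}
  b4: in={d,j} out={j}
  b5: in={j} out={j}
  b6: in={j} out={j}
  b7: in={j} out=∅
  b8: in=∅ out=∅

Conflict graph:
  a↔∅
  b↔{c,j,y}
  c↔{b,j}
  d↔{j}
  j↔{b,c,d,y}
  y↔{b,j}

Colouring:
  clique {b,c,j} ⇒ need ≥ 3
  3-colouring: r0={a,j}  r1={b,d}  r2={c,y}
  χ = 3

Answer: 3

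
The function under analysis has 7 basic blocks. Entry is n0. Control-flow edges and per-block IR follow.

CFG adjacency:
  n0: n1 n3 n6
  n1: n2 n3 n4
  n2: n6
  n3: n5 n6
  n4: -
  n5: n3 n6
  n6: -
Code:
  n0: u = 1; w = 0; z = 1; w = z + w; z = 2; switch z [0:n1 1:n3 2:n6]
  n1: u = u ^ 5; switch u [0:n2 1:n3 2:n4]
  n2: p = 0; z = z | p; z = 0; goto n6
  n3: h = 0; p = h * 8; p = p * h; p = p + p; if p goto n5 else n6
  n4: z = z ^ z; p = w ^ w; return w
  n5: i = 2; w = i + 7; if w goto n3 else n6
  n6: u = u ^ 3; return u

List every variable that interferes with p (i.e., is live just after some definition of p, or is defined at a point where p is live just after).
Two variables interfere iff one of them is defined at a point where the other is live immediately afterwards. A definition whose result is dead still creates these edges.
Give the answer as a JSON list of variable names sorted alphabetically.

Answer: ["h", "u", "w", "z"]

Working:
def/use:
  n0: def={u,w,z} ue=∅
  n1: def={u} ue={u}
  n2: def={p,z} ue={z}
  n3: def={h,p} ue=∅
  n4: def={p,z} ue={w,z}
  n5: def={i,w} ue=∅
  n6: def={u} ue={u}

Liveness:
  n0: in=∅ out={u,w,z}
  n1: in={u,w,z} out={u,w,z}
  n2: in={u,z} out={u}
  n3: in={u} out={u}
  n4: in={w,z} out=∅
  n5: in={u} out={u}
  n6: in={u} out=∅

Conflict graph:
  h↔{p,u}
  i↔{u}
  p↔{h,u,w,z}
  u↔{h,i,p,w,z}
  w↔{p,u,z}
  z↔{p,u,w}

N(p) = ["h", "u", "w", "z"]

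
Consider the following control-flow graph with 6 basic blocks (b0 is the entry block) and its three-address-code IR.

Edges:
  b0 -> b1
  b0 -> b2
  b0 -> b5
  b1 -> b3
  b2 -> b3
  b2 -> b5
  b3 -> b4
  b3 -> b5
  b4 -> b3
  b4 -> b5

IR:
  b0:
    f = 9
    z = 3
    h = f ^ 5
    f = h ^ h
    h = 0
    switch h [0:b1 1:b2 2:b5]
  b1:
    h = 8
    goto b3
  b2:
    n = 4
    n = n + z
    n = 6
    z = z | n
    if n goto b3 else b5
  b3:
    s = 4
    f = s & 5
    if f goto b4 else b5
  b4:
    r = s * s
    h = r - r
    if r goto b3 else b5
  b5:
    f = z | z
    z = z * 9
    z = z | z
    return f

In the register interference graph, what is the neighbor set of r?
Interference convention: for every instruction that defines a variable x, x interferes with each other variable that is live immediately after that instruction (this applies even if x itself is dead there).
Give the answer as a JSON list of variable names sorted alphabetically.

Answer: ["h", "z"]

Derivation:
def/use:
  b0: {f,h,z} / ∅
  b1: {h} / ∅
  b2: {n,z} / {z}
  b3: {f,s} / ∅
  b4: {h,r} / {s}
  b5: {f,z} / {z}

Backward fixpoint:
  b0: in=∅ out={z}
  b1: in={z} out={z}
  b2: in={z} out={z}
  b3: in={z} out={s,z}
  b4: in={s,z} out={z}
  b5: in={z} out=∅

Conflict graph:
  f — {s,z}
  h — {r,z}
  n — {z}
  r — {h,z}
  s — {f,z}
  z — {f,h,n,r,s}

N(r) = ["h", "z"]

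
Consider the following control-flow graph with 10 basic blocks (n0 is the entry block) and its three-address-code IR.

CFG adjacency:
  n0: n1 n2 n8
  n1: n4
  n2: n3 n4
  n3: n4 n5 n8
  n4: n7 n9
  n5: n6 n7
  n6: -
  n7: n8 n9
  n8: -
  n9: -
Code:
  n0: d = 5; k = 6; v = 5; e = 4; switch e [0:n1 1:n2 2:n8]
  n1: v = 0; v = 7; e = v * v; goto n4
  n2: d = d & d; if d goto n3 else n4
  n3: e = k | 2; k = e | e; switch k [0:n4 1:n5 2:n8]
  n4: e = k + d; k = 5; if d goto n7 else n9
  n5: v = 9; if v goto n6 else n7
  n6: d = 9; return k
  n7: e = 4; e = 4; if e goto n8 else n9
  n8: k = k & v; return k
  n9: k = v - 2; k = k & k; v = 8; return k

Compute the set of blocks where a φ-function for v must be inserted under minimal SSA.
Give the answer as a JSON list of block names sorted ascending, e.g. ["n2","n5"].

idom tree: n1←n0 n2←n0 n3←n2 n4←n0 n5←n3 n6←n5 n7←n0 n8←n0 n9←n0
Join-block Dom:
  n4: preds {n1,n2,n3}: {n0,n1} ∩ {n0,n2} ∩ {n0,n2,n3} = {n0}; idom=n0
  n7: preds {n4,n5}: {n0,n4} ∩ {n0,n2,n3,n5} = {n0}; idom=n0
  n8: preds {n0,n3,n7}: {n0} ∩ {n0,n2,n3} ∩ {n0,n7} = {n0}; idom=n0
  n9: preds {n4,n7}: {n0,n4} ∩ {n0,n7} = {n0}; idom=n0

DF walk-up:
  join n4 pred n1: n1 stop@n0
  join n4 pred n2: n2 stop@n0
  join n4 pred n3: n3→n2 stop@n0
  join n7 pred n4: n4 stop@n0
  join n7 pred n5: n5→n3→n2 stop@n0
  join n8 pred n0: · stop@n0
  join n8 pred n3: n3→n2 stop@n0
  join n8 pred n7: n7 stop@n0
  join n9 pred n4: n4 stop@n0
  join n9 pred n7: n7 stop@n0
  n0: DF=∅
  n1: DF={n4}
  n2: DF={n4,n7,n8}
  n3: DF={n4,n7,n8}
  n4: DF={n7,n9}
  n5: DF={n7}
  n6: DF=∅
  n7: DF={n8,n9}
  n8: DF=∅
  n9: DF=∅

φ for v: defs {n0,n1,n5,n9}
  DF⁺ = {n4,n7,n8,n9}

Answer: ["n4", "n7", "n8", "n9"]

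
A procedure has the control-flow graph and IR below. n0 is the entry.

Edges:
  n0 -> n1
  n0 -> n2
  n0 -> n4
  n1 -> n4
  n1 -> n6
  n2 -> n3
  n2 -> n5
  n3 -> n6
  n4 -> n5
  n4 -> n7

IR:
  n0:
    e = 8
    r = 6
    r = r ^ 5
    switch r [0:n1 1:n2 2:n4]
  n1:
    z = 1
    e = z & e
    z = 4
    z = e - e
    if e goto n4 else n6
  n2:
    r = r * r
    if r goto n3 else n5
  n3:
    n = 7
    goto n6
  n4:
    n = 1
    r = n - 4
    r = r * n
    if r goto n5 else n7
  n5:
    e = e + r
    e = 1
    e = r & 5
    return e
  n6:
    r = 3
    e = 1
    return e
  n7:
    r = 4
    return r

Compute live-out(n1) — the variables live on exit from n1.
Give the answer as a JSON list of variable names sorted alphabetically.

Answer: ["e"]

Analysis:
def/use:
  n0 def {e,r} use ∅
  n1 def {e,z} use {e}
  n2 def {r} use {r}
  n3 def {n} use ∅
  n4 def {n,r} use ∅
  n5 def {e} use {e,r}
  n6 def {e,r} use ∅
  n7 def {r} use ∅

Live sets:
  n0 li=∅ lo={e,r}
  n1 li={e} lo={e}
  n2 li={e,r} lo={e,r}
  n3 li=∅ lo=∅
  n4 li={e} lo={e,r}
  n5 li={e,r} lo=∅
  n6 li=∅ lo=∅
  n7 li=∅ lo=∅

live-out(n1) = ["e"]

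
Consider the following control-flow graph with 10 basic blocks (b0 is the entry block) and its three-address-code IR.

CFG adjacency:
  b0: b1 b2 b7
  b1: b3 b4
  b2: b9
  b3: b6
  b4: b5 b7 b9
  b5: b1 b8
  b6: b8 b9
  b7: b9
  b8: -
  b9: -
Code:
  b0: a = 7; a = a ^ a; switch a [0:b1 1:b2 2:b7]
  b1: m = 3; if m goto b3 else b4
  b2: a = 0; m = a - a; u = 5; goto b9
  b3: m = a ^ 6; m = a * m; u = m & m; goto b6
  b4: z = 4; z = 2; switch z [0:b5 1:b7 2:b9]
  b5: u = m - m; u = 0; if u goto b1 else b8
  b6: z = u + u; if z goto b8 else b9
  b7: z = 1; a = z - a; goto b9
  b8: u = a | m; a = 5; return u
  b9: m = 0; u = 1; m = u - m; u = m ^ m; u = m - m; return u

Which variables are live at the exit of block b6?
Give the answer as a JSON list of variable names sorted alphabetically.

Answer: ["a", "m"]

Derivation:
Per-block:
  b0 def {a} use ∅
  b1 def {m} use ∅
  b2 def {a,m,u} use ∅
  b3 def {m,u} use {a}
  b4 def {z} use ∅
  b5 def {u} use {m}
  b6 def {z} use {u}
  b7 def {a,z} use {a}
  b8 def {a,u} use {a,m}
  b9 def {m,u} use ∅

Live sets:
  live b0: ∅→{a}
  live b1: {a}→{a,m}
  live b2: ∅→∅
  live b3: {a}→{a,m,u}
  live b4: {a,m}→{a,m}
  live b5: {a,m}→{a,m}
  live b6: {a,m,u}→{a,m}
  live b7: {a}→∅
  live b8: {a,m}→∅
  live b9: ∅→∅

live-out(b6) = ["a", "m"]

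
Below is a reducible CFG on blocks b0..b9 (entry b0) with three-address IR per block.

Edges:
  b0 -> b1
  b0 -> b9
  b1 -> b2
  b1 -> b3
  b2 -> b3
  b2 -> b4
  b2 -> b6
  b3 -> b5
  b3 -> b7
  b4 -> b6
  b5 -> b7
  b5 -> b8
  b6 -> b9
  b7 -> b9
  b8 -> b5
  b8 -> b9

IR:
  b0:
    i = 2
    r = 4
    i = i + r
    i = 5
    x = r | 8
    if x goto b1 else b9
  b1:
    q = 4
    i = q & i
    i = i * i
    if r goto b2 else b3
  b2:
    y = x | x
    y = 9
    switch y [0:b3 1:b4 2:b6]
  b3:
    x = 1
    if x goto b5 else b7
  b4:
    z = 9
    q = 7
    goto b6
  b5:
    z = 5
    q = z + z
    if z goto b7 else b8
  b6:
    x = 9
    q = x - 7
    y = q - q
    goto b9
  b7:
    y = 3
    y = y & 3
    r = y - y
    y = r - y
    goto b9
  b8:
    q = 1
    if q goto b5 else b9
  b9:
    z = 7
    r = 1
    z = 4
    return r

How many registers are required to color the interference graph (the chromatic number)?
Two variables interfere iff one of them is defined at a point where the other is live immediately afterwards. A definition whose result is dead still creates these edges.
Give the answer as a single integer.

Answer: 4

Working:
Block summaries:
  b0: def={i,r,x} ue=∅
  b1: def={i,q} ue={i,r}
  b2: def={y} ue={x}
  b3: def={x} ue=∅
  b4: def={q,z} ue=∅
  b5: def={q,z} ue=∅
  b6: def={q,x,y} ue=∅
  b7: def={r,y} ue=∅
  b8: def={q} ue=∅
  b9: def={r,z} ue=∅

Backward fixpoint:
  b0: in=∅ out={i,r,x}
  b1: in={i,r,x} out={x}
  b2: in={x} out=∅
  b3: in=∅ out=∅
  b4: in=∅ out=∅
  b5: in=∅ out=∅
  b6: in=∅ out=∅
  b7: in=∅ out=∅
  b8: in=∅ out=∅
  b9: in=∅ out=∅

Conflict graph:
  i: {q,r,x}
  q: {i,r,x,z}
  r: {i,q,x,y,z}
  x: {i,q,r}
  y: {r}
  z: {q,r}

Colouring:
  {i,q,r,x} pairwise interfere (4-clique) ⇒ χ ≥ 4
  4-colouring: r0={r}  r1={q,y}  r2={i,z}  r3={x}
  χ = 4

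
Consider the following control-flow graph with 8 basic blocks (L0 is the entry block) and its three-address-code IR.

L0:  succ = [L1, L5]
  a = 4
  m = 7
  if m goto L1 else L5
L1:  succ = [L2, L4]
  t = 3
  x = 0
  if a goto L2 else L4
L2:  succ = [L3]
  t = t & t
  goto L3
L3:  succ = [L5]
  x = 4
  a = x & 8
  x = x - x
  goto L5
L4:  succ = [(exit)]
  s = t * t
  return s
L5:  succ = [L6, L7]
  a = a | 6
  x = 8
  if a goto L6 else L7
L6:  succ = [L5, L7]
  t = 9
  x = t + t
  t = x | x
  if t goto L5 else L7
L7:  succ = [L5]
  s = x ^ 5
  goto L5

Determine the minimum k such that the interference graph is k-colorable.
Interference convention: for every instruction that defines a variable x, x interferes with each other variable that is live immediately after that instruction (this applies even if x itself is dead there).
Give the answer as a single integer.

Answer: 3

Working:
def/use:
  L0 def {a,m} use ∅
  L1 def {t,x} use {a}
  L2 def {t} use {t}
  L3 def {a,x} use ∅
  L4 def {s} use {t}
  L5 def {a,x} use {a}
  L6 def {t,x} use ∅
  L7 def {s} use {x}

Backward fixpoint:
  live L0: ∅→{a}
  live L1: {a}→{t}
  live L2: {t}→∅
  live L3: ∅→{a}
  live L4: {t}→∅
  live L5: {a}→{a,x}
  live L6: {a}→{a,x}
  live L7: {a,x}→{a}

Interfere edges:
  a: {m,s,t,x}
  m: {a}
  s: {a}
  t: {a,x}
  x: {a,t}

Chromatic number:
  lower bound: {a,t,x} mutually conflict ⇒ χ ≥ 3
  3-colouring: R0={a}  R1={m,s,t}  R2={x}
  χ = 3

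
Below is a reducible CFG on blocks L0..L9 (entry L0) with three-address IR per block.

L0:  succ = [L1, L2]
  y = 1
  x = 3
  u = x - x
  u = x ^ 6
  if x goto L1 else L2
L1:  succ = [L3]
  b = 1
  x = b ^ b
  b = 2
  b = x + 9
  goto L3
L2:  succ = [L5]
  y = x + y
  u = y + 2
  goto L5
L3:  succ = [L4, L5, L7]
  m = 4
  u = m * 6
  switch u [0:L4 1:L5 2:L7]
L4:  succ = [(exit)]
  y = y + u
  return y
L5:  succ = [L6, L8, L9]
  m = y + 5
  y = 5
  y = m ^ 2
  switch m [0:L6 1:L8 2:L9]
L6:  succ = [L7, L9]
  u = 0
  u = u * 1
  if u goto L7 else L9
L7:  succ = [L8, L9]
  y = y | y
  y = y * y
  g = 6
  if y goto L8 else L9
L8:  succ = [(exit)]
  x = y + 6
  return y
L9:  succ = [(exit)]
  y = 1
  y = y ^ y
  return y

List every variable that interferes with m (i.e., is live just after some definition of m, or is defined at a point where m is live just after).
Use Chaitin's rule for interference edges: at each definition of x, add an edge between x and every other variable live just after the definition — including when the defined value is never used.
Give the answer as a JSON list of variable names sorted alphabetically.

Block summaries:
  L0 def {u,x,y} use ∅
  L1 def {b,x} use ∅
  L2 def {u,y} use {x,y}
  L3 def {m,u} use ∅
  L4 def {y} use {u,y}
  L5 def {m,y} use {y}
  L6 def {u} use ∅
  L7 def {g,y} use {y}
  L8 def {x} use {y}
  L9 def {y} use ∅

Liveness:
  L0 li=∅ lo={x,y}
  L1 li={y} lo={y}
  L2 li={x,y} lo={y}
  L3 li={y} lo={u,y}
  L4 li={u,y} lo=∅
  L5 li={y} lo={y}
  L6 li={y} lo={y}
  L7 li={y} lo={y}
  L8 li={y} lo=∅
  L9 li=∅ lo=∅

Interference:
  b↔{x,y}
  g↔{y}
  m↔{y}
  u↔{x,y}
  x↔{b,u,y}
  y↔{b,g,m,u,x}

N(m) = ["y"]

Answer: ["y"]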